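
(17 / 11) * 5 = 85 / 11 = 7.73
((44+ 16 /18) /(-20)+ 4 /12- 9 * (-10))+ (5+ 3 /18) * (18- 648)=-142511 /45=-3166.91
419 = 419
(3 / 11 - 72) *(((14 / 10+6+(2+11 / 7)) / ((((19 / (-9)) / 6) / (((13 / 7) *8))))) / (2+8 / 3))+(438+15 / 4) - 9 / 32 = 86736245613 / 11469920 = 7562.06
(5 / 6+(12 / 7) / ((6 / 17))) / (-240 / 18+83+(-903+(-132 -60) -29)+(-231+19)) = -239 / 53186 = -0.00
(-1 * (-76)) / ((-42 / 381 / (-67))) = 323342 / 7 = 46191.71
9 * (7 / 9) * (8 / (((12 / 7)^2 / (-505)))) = -173215 / 18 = -9623.06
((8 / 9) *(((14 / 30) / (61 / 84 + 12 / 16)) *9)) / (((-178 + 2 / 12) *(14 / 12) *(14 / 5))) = -144 / 33077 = -0.00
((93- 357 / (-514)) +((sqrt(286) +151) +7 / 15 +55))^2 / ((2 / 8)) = 9256972*sqrt(286) / 3855 +5372721675649 / 14861025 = 402140.52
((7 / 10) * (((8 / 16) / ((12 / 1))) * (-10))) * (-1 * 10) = 35 / 12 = 2.92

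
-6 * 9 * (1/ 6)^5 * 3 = -1/ 48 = -0.02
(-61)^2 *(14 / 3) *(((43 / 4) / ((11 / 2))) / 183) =185.46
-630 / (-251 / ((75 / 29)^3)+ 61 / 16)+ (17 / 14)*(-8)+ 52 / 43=1095140166560 / 21735766549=50.38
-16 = -16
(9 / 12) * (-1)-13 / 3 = -61 / 12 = -5.08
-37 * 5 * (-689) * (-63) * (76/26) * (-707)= 16595531190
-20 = -20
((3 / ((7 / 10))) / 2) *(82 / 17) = 1230 / 119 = 10.34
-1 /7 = -0.14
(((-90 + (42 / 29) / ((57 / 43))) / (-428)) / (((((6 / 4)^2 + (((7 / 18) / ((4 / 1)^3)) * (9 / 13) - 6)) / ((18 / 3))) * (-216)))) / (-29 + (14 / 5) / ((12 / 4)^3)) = -76421280 / 1433535504881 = -0.00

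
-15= -15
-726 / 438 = -121 / 73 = -1.66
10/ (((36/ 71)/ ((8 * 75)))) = 35500/ 3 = 11833.33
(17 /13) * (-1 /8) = -17 /104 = -0.16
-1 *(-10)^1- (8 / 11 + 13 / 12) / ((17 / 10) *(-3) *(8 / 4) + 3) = 48715 / 4752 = 10.25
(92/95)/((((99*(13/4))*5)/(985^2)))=14281712/24453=584.05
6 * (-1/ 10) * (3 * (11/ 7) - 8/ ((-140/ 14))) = -579/ 175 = -3.31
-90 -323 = -413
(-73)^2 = 5329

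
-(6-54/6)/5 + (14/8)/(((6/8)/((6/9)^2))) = 221/135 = 1.64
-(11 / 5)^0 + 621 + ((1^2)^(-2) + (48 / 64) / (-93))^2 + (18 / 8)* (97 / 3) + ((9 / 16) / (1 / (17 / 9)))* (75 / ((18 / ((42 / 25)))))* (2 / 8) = 695.59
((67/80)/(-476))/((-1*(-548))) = -67/20867840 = -0.00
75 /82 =0.91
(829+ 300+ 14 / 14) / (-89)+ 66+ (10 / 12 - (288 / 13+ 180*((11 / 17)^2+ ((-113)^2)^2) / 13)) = -4529240413528775 / 2006238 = -2257578818.43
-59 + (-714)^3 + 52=-363994351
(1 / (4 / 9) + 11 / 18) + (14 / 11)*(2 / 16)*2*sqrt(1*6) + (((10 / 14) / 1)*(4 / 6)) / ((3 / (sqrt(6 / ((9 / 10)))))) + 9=20*sqrt(15) / 189 + 7*sqrt(6) / 22 + 427 / 36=13.05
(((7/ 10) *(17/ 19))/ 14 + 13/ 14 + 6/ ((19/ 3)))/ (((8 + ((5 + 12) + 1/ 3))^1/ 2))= 15327/ 101080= 0.15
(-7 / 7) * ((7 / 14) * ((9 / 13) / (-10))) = 9 / 260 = 0.03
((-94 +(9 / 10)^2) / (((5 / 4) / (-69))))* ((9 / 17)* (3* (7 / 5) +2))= 179400069 / 10625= 16884.71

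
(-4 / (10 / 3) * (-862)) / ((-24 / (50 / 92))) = -2155 / 92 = -23.42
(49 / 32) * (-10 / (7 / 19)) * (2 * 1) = -665 / 8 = -83.12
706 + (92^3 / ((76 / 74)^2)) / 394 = 183461586 / 71117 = 2579.71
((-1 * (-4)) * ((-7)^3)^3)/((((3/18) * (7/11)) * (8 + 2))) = -152190746.40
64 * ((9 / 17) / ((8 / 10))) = 720 / 17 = 42.35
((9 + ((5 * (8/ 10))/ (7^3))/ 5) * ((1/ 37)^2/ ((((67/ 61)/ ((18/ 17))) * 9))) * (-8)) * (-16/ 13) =241095424/ 34764392845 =0.01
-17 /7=-2.43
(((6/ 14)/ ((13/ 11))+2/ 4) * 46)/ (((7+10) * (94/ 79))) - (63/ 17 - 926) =134403435/ 145418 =924.26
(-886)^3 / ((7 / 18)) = -12519116208 / 7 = -1788445172.57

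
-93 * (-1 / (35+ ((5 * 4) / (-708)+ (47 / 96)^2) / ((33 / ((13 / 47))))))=78431265792 / 29518637663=2.66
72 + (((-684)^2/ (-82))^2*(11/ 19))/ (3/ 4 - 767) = -126354384504/ 5152265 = -24524.05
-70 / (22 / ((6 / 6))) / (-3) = 35 / 33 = 1.06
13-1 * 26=-13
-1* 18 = -18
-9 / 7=-1.29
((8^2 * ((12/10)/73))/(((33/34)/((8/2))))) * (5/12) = 4352/2409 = 1.81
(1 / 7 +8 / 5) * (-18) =-1098 / 35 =-31.37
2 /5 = 0.40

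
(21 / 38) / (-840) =-1 / 1520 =-0.00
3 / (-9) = -0.33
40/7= 5.71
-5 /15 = -1 /3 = -0.33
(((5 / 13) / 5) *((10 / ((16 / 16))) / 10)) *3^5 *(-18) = -4374 / 13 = -336.46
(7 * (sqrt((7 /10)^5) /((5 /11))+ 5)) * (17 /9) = 64141 * sqrt(70) /45000+ 595 /9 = 78.04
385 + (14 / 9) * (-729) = -749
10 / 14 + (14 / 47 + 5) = 1978 / 329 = 6.01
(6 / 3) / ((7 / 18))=36 / 7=5.14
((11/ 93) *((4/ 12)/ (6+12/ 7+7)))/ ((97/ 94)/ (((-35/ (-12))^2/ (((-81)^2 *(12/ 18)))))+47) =4433275/ 955621376217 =0.00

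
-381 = -381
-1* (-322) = 322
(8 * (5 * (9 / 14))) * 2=51.43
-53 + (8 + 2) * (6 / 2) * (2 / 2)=-23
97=97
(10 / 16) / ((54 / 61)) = 305 / 432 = 0.71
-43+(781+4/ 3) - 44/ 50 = 55384/ 75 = 738.45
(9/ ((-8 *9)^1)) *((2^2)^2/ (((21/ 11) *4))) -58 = -58.26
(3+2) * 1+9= 14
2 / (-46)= -1 / 23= -0.04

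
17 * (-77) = -1309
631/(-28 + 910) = 631/882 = 0.72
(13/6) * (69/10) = 299/20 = 14.95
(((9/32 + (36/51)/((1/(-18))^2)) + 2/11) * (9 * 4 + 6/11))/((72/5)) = 459401245/789888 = 581.60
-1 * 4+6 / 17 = -62 / 17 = -3.65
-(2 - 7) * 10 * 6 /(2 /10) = 1500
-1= -1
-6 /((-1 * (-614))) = -3 /307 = -0.01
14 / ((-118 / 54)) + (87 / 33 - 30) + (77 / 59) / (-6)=-132349 / 3894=-33.99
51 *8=408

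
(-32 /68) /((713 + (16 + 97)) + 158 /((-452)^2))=-817216 /1434419727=-0.00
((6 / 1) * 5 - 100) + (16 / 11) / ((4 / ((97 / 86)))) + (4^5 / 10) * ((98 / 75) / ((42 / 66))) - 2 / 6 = 8297493 / 59125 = 140.34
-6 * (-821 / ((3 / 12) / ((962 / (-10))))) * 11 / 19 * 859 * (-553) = 49523400254328 / 95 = 521298950045.56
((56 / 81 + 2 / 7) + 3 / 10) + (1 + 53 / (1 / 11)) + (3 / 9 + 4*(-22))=2821451 / 5670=497.61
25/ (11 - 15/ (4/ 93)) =-100/ 1351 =-0.07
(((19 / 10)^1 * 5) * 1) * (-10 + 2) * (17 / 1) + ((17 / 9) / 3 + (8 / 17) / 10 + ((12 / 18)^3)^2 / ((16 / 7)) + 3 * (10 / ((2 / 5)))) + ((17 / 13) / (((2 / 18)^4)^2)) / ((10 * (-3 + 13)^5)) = -186885318172999 / 161109000000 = -1159.99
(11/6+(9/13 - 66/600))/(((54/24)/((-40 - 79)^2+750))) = 10805887/675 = 16008.72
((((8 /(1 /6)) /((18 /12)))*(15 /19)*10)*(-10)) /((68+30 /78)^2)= -8112000 /15016099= -0.54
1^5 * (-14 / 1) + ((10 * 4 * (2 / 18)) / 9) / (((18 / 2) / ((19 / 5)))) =-10054 / 729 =-13.79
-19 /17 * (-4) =76 /17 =4.47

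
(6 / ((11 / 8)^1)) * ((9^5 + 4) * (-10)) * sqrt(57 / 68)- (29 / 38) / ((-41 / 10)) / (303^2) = 145 / 71519211- 14172720 * sqrt(969) / 187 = -2359247.42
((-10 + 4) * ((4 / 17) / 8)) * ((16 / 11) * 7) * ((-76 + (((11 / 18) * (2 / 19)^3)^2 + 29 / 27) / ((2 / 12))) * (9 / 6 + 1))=312.44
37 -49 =-12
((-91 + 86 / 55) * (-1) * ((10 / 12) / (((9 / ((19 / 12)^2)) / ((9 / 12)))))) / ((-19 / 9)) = -7.38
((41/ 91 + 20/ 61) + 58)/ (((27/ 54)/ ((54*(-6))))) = -211428792/ 5551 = -38088.42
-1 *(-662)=662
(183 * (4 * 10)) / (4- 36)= -915 / 4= -228.75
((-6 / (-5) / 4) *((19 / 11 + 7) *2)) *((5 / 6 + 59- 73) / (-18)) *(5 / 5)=632 / 165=3.83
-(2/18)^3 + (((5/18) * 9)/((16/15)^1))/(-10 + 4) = -18289/46656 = -0.39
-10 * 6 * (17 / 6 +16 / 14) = -1670 / 7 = -238.57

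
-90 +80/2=-50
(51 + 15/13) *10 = 6780/13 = 521.54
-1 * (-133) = 133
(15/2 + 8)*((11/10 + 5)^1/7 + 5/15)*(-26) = -101959/210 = -485.52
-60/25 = -12/5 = -2.40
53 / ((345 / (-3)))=-53 / 115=-0.46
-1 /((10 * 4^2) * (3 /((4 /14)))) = -1 /1680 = -0.00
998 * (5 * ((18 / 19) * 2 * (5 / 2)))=449100 / 19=23636.84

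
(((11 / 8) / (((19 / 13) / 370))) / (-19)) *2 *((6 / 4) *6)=-238095 / 722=-329.77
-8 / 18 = -4 / 9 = -0.44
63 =63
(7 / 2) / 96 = 7 / 192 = 0.04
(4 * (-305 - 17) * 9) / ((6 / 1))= -1932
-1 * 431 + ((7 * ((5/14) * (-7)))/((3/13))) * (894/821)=-421646/821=-513.58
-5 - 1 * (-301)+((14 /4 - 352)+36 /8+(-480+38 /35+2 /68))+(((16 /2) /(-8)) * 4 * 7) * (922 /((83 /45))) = -1434487219 /98770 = -14523.51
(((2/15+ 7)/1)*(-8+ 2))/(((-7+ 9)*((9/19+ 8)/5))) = -2033/161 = -12.63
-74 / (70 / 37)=-1369 / 35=-39.11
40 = 40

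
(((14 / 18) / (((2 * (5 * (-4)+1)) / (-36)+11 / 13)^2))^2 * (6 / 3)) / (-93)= -1209158496 / 1215630919375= -0.00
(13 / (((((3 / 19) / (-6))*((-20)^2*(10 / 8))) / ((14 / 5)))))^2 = 7.65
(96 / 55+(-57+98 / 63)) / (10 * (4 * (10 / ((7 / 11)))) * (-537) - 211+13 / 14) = 372134 / 2340627795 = 0.00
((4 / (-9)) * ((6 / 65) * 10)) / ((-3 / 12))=1.64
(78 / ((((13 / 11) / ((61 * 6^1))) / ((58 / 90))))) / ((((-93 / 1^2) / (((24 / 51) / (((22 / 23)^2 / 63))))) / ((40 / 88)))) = -157214568 / 63767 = -2465.45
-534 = -534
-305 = -305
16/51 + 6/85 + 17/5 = 3.78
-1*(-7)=7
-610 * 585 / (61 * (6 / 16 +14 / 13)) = -608400 / 151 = -4029.14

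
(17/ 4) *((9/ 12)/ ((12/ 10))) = 85/ 32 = 2.66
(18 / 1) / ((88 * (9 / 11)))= 1 / 4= 0.25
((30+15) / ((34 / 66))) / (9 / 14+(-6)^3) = -462 / 1139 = -0.41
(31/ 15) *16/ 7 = 496/ 105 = 4.72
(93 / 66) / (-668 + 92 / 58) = -899 / 425172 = -0.00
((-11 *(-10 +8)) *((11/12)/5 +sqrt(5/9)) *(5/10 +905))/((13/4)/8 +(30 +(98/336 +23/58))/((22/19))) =559222312/4120415 +203353568 *sqrt(5)/824083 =687.50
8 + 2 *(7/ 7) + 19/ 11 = 129/ 11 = 11.73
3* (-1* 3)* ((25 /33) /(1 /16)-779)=75921 /11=6901.91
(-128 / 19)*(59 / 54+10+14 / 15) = -207808 / 2565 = -81.02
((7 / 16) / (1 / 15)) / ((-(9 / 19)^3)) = -240065 / 3888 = -61.75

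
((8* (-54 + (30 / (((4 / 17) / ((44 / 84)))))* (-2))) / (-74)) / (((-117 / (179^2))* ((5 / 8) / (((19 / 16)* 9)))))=-122973358 / 1295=-94960.12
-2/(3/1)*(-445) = 890/3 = 296.67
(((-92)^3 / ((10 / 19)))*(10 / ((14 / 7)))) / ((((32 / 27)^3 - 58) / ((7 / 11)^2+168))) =1483503685535088 / 67085183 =22113730.92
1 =1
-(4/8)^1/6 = -1/12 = -0.08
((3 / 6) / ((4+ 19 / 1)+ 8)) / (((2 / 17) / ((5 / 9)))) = 85 / 1116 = 0.08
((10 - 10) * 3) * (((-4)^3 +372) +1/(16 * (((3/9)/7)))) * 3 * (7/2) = 0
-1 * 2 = -2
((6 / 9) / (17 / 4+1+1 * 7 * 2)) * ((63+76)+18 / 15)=5608 / 1155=4.86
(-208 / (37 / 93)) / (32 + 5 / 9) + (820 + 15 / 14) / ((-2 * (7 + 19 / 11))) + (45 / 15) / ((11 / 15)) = -18915035863 / 320546688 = -59.01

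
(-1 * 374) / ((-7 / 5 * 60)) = 187 / 42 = 4.45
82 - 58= 24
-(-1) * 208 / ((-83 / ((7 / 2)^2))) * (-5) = 153.49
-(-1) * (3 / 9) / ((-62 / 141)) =-47 / 62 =-0.76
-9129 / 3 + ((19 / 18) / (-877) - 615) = -57745207 / 15786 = -3658.00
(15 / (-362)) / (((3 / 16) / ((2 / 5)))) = -16 / 181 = -0.09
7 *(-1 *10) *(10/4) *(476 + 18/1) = -86450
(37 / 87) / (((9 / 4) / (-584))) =-86432 / 783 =-110.39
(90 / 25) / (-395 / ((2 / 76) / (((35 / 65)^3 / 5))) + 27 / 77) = -3045042 / 396132515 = -0.01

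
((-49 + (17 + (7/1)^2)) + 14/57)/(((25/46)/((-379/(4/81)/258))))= -77119299/81700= -943.93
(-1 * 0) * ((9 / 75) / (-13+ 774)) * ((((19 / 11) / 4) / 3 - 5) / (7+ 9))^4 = 0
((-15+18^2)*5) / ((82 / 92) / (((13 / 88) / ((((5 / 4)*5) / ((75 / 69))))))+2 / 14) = 28119 / 634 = 44.35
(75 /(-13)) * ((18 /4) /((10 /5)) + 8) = -3075 /52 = -59.13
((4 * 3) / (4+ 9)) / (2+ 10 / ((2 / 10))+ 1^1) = 12 / 689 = 0.02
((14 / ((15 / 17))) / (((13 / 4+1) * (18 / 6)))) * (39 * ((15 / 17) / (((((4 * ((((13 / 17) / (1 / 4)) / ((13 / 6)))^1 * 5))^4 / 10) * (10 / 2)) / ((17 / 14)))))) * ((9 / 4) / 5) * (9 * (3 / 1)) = 3257319 / 1638400000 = 0.00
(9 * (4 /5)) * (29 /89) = 1044 /445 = 2.35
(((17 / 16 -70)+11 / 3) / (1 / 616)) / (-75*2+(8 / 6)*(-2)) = 241241 / 916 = 263.36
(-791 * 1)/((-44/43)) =34013/44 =773.02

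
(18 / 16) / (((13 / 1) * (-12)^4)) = 1 / 239616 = 0.00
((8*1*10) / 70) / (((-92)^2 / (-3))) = -3 / 7406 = -0.00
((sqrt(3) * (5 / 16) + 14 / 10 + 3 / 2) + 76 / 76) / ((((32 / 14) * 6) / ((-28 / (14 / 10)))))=-91 / 16 - 175 * sqrt(3) / 384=-6.48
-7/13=-0.54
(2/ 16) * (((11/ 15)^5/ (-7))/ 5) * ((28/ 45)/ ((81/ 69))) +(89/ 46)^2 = 36537262938091/ 9761537812500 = 3.74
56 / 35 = 8 / 5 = 1.60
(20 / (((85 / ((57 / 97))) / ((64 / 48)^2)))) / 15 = 1216 / 74205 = 0.02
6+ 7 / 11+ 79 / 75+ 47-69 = -11806 / 825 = -14.31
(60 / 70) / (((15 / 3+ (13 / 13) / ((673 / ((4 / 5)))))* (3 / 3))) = 0.17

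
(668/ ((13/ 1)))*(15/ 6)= 1670/ 13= 128.46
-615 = -615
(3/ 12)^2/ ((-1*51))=-1/ 816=-0.00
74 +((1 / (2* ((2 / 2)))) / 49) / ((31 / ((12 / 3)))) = 112408 / 1519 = 74.00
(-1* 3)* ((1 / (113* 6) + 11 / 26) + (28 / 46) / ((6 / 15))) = -197278 / 33787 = -5.84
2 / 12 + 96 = 577 / 6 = 96.17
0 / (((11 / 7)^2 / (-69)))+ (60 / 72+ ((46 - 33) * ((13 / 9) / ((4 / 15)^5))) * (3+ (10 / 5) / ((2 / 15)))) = 385004405 / 1536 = 250653.91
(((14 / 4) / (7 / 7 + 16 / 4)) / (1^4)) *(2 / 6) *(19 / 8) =133 / 240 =0.55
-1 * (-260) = 260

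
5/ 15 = 1/ 3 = 0.33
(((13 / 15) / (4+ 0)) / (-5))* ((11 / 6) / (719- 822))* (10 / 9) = 0.00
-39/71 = -0.55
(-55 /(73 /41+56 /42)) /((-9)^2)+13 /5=123158 /51705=2.38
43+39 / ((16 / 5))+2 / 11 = 9745 / 176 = 55.37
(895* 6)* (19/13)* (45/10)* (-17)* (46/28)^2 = -4129001055/2548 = -1620487.07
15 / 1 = 15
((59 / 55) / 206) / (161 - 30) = 59 / 1484230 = 0.00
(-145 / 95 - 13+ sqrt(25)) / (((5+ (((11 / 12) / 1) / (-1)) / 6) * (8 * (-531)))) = 181 / 391229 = 0.00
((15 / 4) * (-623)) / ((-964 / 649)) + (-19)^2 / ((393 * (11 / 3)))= 8740920121 / 5556496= 1573.10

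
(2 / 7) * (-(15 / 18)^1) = -0.24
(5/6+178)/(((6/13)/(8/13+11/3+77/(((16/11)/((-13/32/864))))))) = 26269195657/15925248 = 1649.53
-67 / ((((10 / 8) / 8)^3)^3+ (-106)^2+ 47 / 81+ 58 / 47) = -8974442604326289408 / 1505270437901426061563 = -0.01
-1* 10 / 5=-2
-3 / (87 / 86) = -86 / 29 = -2.97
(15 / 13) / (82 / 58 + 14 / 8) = 1740 / 4771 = 0.36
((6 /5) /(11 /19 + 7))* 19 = 361 /120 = 3.01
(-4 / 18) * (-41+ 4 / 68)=9.10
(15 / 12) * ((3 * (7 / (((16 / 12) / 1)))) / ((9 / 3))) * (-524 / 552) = -4585 / 736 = -6.23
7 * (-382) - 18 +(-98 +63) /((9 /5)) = -24403 /9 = -2711.44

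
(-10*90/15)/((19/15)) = -900/19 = -47.37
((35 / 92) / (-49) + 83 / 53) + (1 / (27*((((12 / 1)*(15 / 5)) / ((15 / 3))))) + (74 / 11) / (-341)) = 24012926491 / 15555539538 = 1.54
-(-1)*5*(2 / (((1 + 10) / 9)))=8.18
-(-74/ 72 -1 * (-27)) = -935/ 36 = -25.97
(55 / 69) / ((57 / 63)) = 385 / 437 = 0.88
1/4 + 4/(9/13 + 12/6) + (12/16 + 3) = 192/35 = 5.49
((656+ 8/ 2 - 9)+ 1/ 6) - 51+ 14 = 3685/ 6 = 614.17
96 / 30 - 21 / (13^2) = 2599 / 845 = 3.08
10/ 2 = 5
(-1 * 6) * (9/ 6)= -9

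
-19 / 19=-1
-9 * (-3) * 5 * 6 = 810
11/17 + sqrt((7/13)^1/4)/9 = sqrt(91)/234 + 11/17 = 0.69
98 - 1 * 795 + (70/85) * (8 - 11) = -11891/17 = -699.47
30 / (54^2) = 5 / 486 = 0.01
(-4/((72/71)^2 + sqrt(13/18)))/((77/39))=-73380183552/11810071735 + 11892666708 *sqrt(26)/11810071735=-1.08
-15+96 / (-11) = -261 / 11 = -23.73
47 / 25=1.88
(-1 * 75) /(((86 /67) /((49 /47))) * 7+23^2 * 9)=-35175 /2236951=-0.02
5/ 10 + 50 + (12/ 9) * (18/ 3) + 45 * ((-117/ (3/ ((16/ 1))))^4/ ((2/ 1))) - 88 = 6822615121861/ 2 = 3411307560930.50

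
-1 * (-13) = 13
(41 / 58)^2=0.50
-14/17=-0.82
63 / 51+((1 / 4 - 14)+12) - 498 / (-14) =16687 / 476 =35.06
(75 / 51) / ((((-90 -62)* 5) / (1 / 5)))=-1 / 2584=-0.00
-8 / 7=-1.14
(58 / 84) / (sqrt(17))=29 * sqrt(17) / 714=0.17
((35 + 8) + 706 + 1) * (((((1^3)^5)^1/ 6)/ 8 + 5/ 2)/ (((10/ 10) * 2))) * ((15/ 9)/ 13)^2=378125/ 24336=15.54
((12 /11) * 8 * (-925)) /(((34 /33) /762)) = -101498400 /17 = -5970494.12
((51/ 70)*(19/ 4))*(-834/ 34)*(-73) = 1735137/ 280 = 6196.92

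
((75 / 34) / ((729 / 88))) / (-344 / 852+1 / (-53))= -4139300 / 6569667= -0.63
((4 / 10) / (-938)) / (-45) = 1 / 105525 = 0.00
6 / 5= 1.20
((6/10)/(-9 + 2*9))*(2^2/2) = 2/15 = 0.13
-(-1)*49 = 49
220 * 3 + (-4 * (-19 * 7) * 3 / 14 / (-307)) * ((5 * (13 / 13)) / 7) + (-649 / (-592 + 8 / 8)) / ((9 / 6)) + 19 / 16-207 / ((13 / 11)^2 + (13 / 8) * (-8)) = 538510497803 / 792516816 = 679.49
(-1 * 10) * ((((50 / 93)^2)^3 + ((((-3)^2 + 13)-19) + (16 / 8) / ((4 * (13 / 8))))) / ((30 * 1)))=-28023702888307 / 25232617154511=-1.11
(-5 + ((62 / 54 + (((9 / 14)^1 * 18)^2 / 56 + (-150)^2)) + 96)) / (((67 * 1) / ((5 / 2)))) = 8369921095 / 9927792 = 843.08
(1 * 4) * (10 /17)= 2.35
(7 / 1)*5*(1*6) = 210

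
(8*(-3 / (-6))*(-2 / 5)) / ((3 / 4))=-32 / 15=-2.13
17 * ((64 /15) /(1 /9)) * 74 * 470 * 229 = 5199303936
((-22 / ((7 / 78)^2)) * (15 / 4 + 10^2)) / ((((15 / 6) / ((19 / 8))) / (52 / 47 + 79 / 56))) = -174799213875 / 257936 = -677684.44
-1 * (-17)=17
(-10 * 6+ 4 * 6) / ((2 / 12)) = -216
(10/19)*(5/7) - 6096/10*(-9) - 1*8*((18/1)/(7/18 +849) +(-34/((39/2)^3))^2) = 196287281858192433074/35775718785682785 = 5486.61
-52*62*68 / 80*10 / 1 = -27404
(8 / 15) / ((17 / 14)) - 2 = -398 / 255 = -1.56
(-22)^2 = 484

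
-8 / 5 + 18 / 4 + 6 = 89 / 10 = 8.90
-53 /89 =-0.60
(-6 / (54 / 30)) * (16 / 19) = -160 / 57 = -2.81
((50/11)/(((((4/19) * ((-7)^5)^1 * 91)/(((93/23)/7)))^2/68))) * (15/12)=6634864125/5335776242348063512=0.00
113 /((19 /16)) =1808 /19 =95.16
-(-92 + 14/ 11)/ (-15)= -6.05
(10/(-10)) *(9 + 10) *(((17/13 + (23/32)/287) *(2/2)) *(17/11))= -50525921/1313312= -38.47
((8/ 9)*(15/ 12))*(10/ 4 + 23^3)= 40565/ 3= 13521.67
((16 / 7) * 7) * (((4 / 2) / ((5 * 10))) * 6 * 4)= 384 / 25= 15.36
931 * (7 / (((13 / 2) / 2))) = 26068 / 13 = 2005.23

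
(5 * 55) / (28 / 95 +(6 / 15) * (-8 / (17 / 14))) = -88825 / 756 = -117.49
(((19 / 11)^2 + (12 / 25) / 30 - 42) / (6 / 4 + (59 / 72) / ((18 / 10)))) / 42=-9101052 / 19163375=-0.47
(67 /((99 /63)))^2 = 219961 /121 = 1817.86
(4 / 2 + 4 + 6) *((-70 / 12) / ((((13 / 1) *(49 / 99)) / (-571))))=565290 / 91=6211.98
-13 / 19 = -0.68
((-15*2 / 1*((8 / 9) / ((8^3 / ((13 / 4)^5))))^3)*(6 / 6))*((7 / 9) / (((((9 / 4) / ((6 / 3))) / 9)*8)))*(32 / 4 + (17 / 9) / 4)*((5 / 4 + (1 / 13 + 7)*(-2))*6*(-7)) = -197421922232745557622275 / 7387029288794456064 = -26725.48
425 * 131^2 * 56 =408431800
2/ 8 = 1/ 4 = 0.25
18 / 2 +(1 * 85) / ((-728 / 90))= -549 / 364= -1.51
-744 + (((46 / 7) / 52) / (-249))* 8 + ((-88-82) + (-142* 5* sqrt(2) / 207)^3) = -20710418 / 22659-715822000* sqrt(2) / 8869743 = -1028.14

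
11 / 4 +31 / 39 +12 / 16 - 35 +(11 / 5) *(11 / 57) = -74793 / 2470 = -30.28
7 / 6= 1.17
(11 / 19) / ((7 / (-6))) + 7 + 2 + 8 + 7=3126 / 133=23.50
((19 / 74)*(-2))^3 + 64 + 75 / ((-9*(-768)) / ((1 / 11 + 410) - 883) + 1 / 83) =58.73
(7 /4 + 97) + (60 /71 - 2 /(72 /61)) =125117 /1278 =97.90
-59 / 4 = -14.75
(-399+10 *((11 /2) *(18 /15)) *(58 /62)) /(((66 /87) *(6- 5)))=-303195 /682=-444.57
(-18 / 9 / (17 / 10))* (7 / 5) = -28 / 17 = -1.65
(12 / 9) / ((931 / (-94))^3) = -3322336 / 2420863473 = -0.00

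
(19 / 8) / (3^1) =19 / 24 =0.79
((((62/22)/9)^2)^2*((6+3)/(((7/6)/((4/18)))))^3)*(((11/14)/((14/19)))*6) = 561500768/1811979477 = 0.31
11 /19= 0.58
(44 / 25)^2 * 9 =17424 / 625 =27.88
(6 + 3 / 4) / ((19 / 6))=81 / 38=2.13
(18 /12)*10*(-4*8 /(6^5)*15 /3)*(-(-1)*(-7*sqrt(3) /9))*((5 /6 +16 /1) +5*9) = 64925*sqrt(3) /4374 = 25.71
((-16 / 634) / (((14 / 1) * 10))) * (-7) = 2 / 1585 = 0.00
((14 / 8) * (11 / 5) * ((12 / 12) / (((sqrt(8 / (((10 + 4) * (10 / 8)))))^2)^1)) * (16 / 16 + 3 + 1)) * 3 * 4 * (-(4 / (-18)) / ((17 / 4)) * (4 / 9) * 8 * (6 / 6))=43120 / 459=93.94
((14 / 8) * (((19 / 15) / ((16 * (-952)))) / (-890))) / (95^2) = 1 / 55194240000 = 0.00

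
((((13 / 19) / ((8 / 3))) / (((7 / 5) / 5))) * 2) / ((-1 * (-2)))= 975 / 1064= 0.92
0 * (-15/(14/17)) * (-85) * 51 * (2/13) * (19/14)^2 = 0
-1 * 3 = -3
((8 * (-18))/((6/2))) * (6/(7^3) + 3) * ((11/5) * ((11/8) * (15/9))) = -250470/343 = -730.23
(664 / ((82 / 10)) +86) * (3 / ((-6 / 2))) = -6846 / 41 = -166.98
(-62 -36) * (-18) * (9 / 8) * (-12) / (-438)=3969 / 73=54.37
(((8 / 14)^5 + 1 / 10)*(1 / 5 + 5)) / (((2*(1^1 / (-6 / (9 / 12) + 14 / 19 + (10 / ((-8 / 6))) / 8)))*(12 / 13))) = -3798453633 / 1021865600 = -3.72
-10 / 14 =-5 / 7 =-0.71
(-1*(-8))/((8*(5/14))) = 14/5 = 2.80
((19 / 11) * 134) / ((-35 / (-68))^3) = 1697.42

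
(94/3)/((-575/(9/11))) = -282/6325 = -0.04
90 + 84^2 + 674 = 7820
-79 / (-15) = 79 / 15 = 5.27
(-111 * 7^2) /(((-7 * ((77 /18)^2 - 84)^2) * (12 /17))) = 16507476 /64733767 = 0.26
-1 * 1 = -1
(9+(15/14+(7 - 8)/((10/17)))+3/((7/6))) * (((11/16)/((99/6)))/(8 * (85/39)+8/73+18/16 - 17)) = 363467/1331645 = 0.27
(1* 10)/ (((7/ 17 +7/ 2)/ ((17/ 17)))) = 340/ 133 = 2.56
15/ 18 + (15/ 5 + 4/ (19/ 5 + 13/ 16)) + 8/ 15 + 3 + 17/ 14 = 122023/ 12915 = 9.45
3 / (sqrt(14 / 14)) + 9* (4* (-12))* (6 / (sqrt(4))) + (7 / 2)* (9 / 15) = -12909 / 10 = -1290.90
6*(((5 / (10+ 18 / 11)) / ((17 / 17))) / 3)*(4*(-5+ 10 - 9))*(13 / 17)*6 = -63.09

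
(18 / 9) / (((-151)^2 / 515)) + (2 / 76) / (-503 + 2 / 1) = 19586339 / 434085438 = 0.05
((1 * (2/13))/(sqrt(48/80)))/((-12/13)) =-sqrt(15)/18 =-0.22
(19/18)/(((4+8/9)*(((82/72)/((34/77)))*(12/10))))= 4845/69454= 0.07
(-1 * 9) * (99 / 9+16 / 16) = -108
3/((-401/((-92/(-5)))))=-276/2005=-0.14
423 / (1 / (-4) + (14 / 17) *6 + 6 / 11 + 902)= 316404 / 678613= 0.47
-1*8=-8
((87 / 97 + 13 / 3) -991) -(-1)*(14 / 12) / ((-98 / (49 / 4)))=-1530141 / 1552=-985.92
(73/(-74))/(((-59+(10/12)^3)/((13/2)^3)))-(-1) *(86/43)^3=11800735/933806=12.64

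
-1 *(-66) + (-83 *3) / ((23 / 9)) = -723 / 23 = -31.43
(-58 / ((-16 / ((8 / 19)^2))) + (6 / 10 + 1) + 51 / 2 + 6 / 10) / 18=102317 / 64980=1.57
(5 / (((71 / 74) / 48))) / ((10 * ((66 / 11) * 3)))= 296 / 213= 1.39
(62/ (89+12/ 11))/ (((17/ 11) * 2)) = 0.22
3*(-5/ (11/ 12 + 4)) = -180/ 59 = -3.05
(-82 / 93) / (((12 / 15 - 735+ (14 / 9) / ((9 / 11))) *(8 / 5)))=27675 / 36776044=0.00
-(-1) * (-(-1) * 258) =258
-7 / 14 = -1 / 2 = -0.50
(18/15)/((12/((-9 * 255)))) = -459/2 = -229.50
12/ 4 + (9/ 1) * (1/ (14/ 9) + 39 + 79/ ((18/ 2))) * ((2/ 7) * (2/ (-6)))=-38.50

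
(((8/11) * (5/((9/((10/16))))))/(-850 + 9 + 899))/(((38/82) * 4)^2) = 42025/33165792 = 0.00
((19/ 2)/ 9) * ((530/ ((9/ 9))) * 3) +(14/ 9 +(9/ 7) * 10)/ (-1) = 1663.92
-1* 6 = -6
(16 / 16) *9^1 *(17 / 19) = 153 / 19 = 8.05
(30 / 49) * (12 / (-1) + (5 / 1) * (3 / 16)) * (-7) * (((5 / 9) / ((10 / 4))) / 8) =295 / 224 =1.32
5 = 5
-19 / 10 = -1.90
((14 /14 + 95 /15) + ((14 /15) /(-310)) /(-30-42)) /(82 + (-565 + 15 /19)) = -23324533 /1533718800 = -0.02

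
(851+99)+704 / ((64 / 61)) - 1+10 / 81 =131230 / 81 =1620.12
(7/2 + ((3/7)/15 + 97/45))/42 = 3581/26460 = 0.14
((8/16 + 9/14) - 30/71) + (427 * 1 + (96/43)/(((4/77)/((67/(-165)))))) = 43839311/106855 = 410.27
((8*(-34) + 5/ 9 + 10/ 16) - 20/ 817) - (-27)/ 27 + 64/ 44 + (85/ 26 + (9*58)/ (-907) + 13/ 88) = -253250804990/ 953691453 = -265.55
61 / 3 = 20.33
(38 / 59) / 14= 19 / 413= 0.05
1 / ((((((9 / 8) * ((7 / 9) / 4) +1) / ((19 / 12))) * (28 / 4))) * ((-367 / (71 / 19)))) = -568 / 300573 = -0.00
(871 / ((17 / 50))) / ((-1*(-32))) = 21775 / 272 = 80.06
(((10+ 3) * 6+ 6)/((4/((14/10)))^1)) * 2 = 294/5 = 58.80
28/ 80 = 7/ 20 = 0.35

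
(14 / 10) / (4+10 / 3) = 21 / 110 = 0.19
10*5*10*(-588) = -294000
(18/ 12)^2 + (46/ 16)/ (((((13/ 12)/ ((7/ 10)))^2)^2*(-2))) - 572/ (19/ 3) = -119814185913/ 1356647500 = -88.32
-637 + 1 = -636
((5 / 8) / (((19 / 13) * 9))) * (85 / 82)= 5525 / 112176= 0.05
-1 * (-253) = 253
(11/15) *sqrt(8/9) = 22 *sqrt(2)/45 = 0.69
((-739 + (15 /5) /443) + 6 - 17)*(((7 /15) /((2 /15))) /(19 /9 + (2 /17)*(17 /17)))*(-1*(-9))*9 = -28822759497 /302126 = -95399.80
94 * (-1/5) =-94/5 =-18.80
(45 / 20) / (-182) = -9 / 728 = -0.01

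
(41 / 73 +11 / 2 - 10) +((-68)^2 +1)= 674675 / 146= 4621.06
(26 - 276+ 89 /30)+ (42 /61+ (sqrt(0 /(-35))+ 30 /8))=-242.59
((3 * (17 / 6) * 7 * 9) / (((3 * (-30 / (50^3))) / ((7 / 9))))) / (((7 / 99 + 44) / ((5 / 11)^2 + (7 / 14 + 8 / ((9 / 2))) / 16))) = -31656603125 / 6910992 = -4580.62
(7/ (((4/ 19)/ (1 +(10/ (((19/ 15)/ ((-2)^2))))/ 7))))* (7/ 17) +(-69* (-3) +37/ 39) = 751589/ 2652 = 283.40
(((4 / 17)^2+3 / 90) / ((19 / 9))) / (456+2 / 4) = 2307 / 25066415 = 0.00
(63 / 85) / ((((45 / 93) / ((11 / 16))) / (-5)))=-7161 / 1360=-5.27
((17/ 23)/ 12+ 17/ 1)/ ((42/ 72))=4709/ 161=29.25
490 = 490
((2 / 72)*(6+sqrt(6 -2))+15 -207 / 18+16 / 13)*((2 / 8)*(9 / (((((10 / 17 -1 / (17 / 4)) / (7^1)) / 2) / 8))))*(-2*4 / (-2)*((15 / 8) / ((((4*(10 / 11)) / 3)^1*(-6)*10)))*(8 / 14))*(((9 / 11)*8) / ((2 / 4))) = -177327 / 65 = -2728.11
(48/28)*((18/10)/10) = 54/175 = 0.31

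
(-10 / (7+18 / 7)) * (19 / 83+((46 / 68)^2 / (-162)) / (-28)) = -498363055 / 2082839184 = -0.24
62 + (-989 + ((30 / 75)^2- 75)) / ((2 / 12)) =-158026 / 25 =-6321.04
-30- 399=-429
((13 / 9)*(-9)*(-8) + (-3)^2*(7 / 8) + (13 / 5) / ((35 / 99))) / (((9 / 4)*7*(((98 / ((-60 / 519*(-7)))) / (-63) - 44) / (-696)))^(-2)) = 19959048266983 / 155013120000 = 128.76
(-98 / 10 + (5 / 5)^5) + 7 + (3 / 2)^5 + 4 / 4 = 1087 / 160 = 6.79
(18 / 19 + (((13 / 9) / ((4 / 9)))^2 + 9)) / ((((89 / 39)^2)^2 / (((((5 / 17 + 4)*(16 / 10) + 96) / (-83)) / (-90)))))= 350350332579 / 33641134779380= 0.01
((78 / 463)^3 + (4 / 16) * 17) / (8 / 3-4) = -5067589821 / 1588045552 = -3.19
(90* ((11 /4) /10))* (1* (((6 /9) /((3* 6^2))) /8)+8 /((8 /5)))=71291 /576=123.77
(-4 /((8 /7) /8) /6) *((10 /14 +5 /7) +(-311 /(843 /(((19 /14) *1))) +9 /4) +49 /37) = -3932003 /187146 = -21.01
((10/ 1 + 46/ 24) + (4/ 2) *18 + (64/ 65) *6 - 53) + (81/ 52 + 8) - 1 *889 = -342661/ 390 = -878.62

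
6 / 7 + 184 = 1294 / 7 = 184.86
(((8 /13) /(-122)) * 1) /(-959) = 4 /760487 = 0.00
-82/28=-41/14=-2.93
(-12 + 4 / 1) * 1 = -8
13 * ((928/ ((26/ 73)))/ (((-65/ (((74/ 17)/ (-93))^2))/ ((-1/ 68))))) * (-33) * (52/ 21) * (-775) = 10201568960/ 9595089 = 1063.21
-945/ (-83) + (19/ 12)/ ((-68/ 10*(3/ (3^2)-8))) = 2963845/ 259624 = 11.42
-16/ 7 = -2.29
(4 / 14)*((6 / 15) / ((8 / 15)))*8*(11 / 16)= 33 / 28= 1.18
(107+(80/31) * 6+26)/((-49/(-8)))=36824/1519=24.24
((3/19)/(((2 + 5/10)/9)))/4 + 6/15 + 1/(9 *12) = 5657/10260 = 0.55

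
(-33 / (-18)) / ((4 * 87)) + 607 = 1267427 / 2088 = 607.01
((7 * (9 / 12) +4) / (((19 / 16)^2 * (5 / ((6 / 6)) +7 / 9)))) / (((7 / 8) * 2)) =21312 / 32851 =0.65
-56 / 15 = -3.73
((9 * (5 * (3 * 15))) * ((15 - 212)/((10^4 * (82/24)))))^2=2291632641/16810000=136.33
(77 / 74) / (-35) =-11 / 370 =-0.03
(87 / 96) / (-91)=-29 / 2912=-0.01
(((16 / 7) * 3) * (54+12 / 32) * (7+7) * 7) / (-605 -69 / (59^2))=-63597870 / 1053037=-60.39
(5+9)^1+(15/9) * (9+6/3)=97/3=32.33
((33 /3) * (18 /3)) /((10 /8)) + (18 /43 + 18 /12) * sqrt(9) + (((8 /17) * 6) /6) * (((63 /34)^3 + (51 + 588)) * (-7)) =-74246586771 /35914030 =-2067.34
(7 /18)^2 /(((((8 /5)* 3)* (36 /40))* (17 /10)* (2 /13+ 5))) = 79625 /19927944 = 0.00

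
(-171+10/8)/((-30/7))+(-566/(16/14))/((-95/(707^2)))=2605831.37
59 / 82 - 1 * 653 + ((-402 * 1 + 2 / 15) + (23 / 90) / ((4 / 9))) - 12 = -1048523 / 984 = -1065.57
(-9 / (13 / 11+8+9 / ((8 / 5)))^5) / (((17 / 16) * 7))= -759933960192 / 446960392732382417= -0.00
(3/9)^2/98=1/882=0.00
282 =282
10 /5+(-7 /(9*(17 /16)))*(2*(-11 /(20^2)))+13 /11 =135569 /42075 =3.22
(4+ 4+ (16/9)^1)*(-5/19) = -440/171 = -2.57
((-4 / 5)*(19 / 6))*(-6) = 76 / 5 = 15.20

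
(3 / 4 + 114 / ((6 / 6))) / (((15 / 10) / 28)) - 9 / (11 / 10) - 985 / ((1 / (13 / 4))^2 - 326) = 1294621931 / 605858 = 2136.84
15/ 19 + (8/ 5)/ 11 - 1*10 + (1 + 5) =-3203/ 1045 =-3.07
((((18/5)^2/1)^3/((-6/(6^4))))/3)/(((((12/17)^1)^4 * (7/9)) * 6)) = -14795494587/109375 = -135273.09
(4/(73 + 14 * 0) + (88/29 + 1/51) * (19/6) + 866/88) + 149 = 2402356739/14251644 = 168.57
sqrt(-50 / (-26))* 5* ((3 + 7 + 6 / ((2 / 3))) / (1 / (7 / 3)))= 3325* sqrt(13) / 39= 307.40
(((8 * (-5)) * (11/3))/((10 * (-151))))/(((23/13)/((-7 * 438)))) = -584584/3473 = -168.32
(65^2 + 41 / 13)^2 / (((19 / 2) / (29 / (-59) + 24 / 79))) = -353270.12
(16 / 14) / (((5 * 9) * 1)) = 8 / 315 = 0.03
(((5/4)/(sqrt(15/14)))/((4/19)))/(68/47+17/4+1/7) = 6251 * sqrt(210)/92220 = 0.98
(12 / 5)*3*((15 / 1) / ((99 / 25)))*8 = 2400 / 11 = 218.18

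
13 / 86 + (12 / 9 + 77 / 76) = 24487 / 9804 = 2.50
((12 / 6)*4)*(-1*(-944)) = 7552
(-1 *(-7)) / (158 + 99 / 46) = 322 / 7367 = 0.04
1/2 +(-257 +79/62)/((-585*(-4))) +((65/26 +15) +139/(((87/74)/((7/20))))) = 27708089/467480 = 59.27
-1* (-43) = 43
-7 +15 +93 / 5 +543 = 2848 / 5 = 569.60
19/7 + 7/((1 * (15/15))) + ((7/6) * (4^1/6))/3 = 1885/189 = 9.97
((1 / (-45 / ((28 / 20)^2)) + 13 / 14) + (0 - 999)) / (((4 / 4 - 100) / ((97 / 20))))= 1524870167 / 31185000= 48.90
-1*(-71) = 71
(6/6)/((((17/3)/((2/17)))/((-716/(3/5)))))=-7160/289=-24.78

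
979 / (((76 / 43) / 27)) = 1136619 / 76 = 14955.51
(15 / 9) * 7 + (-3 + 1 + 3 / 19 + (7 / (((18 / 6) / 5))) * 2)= 630 / 19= 33.16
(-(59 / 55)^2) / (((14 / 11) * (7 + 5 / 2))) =-3481 / 36575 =-0.10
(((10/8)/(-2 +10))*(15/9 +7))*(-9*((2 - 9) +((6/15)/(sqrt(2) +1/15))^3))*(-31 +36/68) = -32016319448295/12310563464 +9265899825*sqrt(2)/1538820433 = -2592.20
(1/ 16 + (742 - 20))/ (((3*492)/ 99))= 127083/ 2624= 48.43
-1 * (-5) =5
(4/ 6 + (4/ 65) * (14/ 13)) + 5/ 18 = 15373/ 15210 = 1.01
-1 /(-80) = 1 /80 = 0.01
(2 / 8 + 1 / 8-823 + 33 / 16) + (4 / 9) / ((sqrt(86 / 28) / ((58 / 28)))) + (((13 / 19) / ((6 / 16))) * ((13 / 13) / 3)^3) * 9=-2243395 / 2736 + 58 * sqrt(602) / 2709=-819.43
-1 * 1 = -1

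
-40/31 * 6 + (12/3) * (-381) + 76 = -45128/31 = -1455.74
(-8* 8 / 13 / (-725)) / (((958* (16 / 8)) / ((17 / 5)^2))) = 4624 / 112864375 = 0.00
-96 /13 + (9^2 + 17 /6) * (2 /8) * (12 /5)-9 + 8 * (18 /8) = 6749 /130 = 51.92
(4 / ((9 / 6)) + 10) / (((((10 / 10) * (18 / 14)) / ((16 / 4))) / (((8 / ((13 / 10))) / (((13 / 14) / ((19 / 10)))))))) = 2264192 / 4563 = 496.21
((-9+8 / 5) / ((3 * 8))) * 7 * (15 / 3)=-259 / 24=-10.79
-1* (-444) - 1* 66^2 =-3912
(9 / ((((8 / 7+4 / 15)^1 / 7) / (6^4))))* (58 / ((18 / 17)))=117403020 / 37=3173054.59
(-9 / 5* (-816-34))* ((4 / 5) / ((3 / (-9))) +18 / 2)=10098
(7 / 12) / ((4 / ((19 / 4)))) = 133 / 192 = 0.69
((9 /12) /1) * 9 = 27 /4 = 6.75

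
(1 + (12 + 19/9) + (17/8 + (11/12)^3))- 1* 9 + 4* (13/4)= 38027/1728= 22.01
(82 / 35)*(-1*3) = -246 / 35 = -7.03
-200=-200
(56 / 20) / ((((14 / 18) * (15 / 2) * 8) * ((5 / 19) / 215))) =2451 / 50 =49.02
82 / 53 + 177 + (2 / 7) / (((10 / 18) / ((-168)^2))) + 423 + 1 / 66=264392173 / 17490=15116.76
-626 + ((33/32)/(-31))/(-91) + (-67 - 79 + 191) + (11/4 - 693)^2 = 475864.06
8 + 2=10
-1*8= -8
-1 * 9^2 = -81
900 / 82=450 / 41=10.98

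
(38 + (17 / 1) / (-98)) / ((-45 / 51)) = -63019 / 1470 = -42.87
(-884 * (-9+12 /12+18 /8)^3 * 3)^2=65071987691841 /256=254187451921.25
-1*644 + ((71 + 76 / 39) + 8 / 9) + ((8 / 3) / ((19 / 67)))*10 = -1058431 / 2223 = -476.13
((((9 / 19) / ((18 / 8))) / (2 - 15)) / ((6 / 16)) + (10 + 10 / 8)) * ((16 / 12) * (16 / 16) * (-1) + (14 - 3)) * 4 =963293 / 2223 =433.33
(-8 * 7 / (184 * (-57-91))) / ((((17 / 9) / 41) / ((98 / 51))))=42189 / 491878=0.09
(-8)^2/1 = 64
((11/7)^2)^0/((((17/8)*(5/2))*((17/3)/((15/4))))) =36/289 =0.12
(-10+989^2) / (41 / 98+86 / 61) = 1949049186 / 3643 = 535012.13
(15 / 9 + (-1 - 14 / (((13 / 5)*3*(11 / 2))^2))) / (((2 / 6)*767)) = 121294 / 47053149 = 0.00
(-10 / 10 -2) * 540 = -1620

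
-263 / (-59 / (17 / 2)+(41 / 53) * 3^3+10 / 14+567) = -1658741 / 3668529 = -0.45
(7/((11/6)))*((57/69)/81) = 266/6831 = 0.04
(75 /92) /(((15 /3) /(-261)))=-3915 /92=-42.55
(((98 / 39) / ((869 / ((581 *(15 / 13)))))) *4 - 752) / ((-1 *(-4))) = -27325178 / 146861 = -186.06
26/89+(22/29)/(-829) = 623108/2139649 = 0.29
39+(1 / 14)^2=7645 / 196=39.01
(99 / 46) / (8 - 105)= -99 / 4462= -0.02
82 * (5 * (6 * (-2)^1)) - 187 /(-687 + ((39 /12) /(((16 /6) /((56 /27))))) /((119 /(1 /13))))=-2068465116 /420443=-4919.73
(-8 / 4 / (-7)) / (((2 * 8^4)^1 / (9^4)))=6561 / 28672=0.23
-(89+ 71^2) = -5130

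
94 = 94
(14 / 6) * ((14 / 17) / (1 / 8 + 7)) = 784 / 2907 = 0.27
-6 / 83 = -0.07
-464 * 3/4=-348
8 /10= 4 /5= 0.80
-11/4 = -2.75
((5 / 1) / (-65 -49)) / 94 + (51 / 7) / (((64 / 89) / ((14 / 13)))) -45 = -34.09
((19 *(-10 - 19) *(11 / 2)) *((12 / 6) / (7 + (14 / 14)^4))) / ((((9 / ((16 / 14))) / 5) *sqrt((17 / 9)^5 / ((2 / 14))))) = -818235 *sqrt(119) / 240737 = -37.08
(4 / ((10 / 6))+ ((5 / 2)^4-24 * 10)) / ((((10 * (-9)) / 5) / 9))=15883 / 160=99.27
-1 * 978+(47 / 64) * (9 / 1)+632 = -21721 / 64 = -339.39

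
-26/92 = -13/46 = -0.28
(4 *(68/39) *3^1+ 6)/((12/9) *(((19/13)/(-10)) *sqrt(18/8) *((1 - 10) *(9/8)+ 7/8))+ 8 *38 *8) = 7000/633023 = 0.01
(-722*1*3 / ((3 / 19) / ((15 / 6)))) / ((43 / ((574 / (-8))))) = 9842665 / 172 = 57224.80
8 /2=4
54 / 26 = 27 / 13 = 2.08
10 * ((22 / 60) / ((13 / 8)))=88 / 39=2.26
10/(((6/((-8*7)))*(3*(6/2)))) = -280/27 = -10.37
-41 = -41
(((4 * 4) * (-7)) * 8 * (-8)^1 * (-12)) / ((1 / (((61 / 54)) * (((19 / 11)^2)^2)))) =-113965193216 / 131769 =-864886.23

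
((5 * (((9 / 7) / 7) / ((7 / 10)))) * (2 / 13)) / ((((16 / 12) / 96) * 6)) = 10800 / 4459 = 2.42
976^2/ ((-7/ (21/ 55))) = -2857728/ 55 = -51958.69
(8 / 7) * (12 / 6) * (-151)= -2416 / 7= -345.14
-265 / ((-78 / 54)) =2385 / 13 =183.46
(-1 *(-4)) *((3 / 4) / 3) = 1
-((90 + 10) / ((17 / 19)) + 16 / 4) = -1968 / 17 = -115.76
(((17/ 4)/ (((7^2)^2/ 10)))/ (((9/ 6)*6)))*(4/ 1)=170/ 21609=0.01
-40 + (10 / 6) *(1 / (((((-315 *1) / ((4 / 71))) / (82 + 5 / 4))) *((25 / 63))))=-71111 / 1775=-40.06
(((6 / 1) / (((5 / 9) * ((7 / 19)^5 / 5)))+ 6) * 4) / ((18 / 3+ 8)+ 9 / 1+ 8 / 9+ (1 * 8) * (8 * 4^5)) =4817166768 / 9916785473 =0.49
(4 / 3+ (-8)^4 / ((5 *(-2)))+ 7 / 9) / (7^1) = -18337 / 315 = -58.21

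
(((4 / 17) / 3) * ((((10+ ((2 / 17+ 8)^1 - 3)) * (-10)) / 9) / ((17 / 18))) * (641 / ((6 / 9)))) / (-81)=16.56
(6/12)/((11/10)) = 5/11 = 0.45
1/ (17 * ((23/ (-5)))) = -5/ 391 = -0.01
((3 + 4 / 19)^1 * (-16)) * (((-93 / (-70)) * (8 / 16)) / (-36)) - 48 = -93869 / 1995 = -47.05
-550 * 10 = -5500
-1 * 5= -5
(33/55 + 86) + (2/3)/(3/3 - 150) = 193541/2235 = 86.60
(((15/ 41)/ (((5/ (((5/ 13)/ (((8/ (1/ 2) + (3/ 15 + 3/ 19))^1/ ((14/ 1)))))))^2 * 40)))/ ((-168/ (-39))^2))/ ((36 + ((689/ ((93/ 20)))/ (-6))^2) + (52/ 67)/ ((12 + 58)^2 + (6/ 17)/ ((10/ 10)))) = 0.00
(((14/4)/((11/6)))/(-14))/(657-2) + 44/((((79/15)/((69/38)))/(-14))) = -4593624303/21629410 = -212.38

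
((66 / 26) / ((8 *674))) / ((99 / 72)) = 3 / 8762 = 0.00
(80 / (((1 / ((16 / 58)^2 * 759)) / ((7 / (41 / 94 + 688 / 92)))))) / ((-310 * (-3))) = 1960397824 / 446100881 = 4.39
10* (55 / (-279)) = -550 / 279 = -1.97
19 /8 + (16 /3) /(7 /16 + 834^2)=634349519 /267093672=2.38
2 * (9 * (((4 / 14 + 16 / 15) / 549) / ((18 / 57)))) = 2698 / 19215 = 0.14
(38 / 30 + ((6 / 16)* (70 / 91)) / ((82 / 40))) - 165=-1307923 / 7995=-163.59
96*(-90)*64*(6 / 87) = -38135.17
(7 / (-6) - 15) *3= -97 / 2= -48.50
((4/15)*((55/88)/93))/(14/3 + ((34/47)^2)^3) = 10779215329/28931077580844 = 0.00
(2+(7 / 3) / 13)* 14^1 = 1190 / 39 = 30.51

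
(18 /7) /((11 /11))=18 /7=2.57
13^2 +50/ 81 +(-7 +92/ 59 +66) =1100014/ 4779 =230.18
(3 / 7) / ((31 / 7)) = 3 / 31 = 0.10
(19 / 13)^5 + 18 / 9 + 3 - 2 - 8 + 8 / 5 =6068514 / 1856465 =3.27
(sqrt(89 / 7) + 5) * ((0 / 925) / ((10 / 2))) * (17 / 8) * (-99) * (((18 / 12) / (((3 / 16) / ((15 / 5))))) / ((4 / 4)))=0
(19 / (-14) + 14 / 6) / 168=41 / 7056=0.01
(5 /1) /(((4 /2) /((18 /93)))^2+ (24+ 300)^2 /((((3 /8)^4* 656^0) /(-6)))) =-45 /286653503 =-0.00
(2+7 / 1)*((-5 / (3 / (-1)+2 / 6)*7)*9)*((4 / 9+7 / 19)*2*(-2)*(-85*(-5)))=-1469101.97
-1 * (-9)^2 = -81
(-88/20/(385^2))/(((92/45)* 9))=-1/619850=-0.00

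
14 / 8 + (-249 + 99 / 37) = -36197 / 148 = -244.57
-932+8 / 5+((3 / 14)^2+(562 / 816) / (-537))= -49940099023 / 53678520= -930.36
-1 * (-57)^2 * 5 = -16245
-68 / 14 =-34 / 7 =-4.86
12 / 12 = 1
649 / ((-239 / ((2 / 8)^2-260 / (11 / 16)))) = 3926391 / 3824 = 1026.78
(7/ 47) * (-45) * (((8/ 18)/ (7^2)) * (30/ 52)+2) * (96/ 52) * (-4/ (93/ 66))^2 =-10683002880/ 53432561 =-199.93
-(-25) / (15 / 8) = 40 / 3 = 13.33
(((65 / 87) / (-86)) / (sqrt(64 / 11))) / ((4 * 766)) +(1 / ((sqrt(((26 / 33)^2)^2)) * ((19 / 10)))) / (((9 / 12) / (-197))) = -715110 / 3211-65 * sqrt(11) / 183398784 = -222.71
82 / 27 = 3.04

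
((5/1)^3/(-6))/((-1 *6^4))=125/7776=0.02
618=618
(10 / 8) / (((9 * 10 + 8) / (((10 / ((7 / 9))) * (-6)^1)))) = -675 / 686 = -0.98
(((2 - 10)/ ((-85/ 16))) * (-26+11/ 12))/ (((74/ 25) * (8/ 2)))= -6020/ 1887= -3.19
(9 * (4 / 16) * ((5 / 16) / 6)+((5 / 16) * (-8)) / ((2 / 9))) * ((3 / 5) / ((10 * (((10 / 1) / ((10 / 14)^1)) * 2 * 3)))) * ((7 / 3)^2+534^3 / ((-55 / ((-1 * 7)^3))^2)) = -437633019278413 / 9292800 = -47093773.60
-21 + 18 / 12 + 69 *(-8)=-1143 / 2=-571.50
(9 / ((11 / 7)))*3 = 189 / 11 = 17.18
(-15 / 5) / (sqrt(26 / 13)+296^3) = -38901504 / 336294891880447+3 * sqrt(2) / 672589783760894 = -0.00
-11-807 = -818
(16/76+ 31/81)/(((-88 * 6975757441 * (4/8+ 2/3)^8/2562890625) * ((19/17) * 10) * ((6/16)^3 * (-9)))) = 116173440000000/853953006074115353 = 0.00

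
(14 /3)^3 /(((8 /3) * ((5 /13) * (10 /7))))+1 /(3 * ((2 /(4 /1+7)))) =71.20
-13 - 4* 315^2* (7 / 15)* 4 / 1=-740893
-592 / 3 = -197.33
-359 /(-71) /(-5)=-359 /355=-1.01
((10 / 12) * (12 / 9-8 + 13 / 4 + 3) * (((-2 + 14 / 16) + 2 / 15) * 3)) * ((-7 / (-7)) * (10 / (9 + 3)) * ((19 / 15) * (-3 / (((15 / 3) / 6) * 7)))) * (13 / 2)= -4199 / 1152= -3.64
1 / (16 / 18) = 9 / 8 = 1.12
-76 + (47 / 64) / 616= -2996177 / 39424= -76.00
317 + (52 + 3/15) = 1846/5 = 369.20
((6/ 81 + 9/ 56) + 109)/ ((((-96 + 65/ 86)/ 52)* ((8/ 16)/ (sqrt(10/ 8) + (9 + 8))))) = -2161.06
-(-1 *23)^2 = -529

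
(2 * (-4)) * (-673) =5384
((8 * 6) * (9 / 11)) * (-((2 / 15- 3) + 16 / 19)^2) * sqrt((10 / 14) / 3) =-5326864 * sqrt(105) / 694925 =-78.55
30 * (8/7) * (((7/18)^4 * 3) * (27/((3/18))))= 3430/9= 381.11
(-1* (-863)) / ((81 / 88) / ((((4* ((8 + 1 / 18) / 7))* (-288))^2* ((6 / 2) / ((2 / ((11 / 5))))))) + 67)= 7194193346560 / 558529496363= 12.88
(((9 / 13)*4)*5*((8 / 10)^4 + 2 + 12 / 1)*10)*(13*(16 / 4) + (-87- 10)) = -5835888 / 65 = -89782.89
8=8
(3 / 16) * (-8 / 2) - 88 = -88.75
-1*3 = -3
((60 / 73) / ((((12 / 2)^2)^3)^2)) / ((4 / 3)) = 5 / 17656123392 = 0.00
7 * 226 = 1582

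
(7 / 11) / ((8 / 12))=21 / 22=0.95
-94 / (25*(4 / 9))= -8.46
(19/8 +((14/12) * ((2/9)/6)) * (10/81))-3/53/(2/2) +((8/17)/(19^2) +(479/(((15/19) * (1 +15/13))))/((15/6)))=115.00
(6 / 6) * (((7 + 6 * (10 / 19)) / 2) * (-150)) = -14475 / 19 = -761.84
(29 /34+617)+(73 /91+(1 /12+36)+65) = 13361225 /18564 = 719.74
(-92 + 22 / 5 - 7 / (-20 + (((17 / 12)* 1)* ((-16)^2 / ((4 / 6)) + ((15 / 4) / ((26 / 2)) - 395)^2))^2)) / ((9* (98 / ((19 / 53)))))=-71489980908949407508603 / 2007853068712024786183995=-0.04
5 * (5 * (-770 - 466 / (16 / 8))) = -25075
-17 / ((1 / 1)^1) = -17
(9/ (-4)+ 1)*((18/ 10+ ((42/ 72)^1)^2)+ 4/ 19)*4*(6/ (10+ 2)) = -32159/ 5472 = -5.88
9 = 9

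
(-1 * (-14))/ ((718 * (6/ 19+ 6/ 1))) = 133/ 43080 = 0.00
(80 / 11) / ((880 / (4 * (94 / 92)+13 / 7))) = 87 / 1771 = 0.05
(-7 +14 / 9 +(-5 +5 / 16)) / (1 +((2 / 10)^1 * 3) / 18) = -9.81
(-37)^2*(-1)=-1369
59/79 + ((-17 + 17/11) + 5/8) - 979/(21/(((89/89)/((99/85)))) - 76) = 149597637/30456712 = 4.91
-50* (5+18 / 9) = -350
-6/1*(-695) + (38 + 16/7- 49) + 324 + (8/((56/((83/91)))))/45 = 128570798/28665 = 4485.29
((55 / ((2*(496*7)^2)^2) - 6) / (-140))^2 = 12163546380071388293037944736721 / 6622375251372409163018927708569600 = 0.00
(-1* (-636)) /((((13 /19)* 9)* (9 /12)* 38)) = 424 /117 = 3.62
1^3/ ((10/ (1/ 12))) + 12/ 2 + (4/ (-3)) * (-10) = 2321/ 120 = 19.34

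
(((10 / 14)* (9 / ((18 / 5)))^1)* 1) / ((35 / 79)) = 395 / 98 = 4.03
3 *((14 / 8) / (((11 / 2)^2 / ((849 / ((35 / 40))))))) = 20376 / 121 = 168.40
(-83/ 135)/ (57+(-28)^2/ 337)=-27971/ 2699055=-0.01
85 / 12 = 7.08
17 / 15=1.13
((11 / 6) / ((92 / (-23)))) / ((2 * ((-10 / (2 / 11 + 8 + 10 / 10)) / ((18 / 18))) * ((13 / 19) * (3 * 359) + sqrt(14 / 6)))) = 26867919 / 94093036160 -36461 * sqrt(21) / 282279108480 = 0.00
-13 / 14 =-0.93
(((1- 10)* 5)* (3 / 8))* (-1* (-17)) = -2295 / 8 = -286.88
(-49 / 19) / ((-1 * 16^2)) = 49 / 4864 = 0.01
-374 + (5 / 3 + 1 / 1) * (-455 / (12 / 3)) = -2032 / 3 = -677.33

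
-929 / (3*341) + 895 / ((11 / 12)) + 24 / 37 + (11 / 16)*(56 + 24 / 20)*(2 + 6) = 1290.70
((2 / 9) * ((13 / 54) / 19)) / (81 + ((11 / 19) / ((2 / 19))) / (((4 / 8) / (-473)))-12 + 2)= -13 / 23694444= -0.00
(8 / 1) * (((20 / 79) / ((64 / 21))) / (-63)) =-5 / 474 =-0.01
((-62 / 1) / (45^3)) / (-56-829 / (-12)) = -248 / 4768875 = -0.00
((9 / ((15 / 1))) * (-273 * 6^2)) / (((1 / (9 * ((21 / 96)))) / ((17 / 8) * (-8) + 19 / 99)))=10732176 / 55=195130.47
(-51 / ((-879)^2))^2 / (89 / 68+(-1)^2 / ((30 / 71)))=98260 / 82890961358847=0.00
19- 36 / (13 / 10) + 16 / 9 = -809 / 117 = -6.91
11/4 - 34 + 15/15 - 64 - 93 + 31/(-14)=-5305/28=-189.46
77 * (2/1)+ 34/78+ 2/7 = 42239/273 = 154.72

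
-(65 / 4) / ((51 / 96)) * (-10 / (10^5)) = 13 / 4250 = 0.00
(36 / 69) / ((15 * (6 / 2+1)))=0.01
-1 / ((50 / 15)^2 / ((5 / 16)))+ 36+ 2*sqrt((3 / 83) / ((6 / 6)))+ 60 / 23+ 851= 889.96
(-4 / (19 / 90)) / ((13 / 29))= -42.27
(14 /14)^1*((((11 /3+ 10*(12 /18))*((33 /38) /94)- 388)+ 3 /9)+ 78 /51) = -70326005 /182172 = -386.04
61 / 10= 6.10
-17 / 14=-1.21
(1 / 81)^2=1 / 6561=0.00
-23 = -23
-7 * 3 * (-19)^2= -7581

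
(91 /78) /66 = 7 /396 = 0.02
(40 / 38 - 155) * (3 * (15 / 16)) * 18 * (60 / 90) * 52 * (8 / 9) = -4563000 / 19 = -240157.89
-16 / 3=-5.33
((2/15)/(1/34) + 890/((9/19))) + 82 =88444/45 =1965.42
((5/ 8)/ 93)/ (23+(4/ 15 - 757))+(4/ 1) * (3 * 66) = 2161754471/ 2729488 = 792.00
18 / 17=1.06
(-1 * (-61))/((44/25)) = 34.66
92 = 92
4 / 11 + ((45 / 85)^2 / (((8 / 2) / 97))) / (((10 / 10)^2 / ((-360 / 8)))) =-3884591 / 12716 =-305.49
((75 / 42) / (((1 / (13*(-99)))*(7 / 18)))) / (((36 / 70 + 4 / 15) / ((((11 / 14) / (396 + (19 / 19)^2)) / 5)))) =-9555975 / 3190292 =-3.00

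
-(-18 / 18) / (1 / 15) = 15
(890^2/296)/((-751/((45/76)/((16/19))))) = -2.51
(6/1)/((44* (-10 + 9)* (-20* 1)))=3/440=0.01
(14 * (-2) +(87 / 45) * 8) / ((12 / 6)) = -94 / 15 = -6.27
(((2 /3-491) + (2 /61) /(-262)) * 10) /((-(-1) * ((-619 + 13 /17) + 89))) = 1998309880 /215685081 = 9.26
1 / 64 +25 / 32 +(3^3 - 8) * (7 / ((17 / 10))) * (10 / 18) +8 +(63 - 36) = 776123 / 9792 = 79.26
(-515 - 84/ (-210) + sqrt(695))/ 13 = -2573/ 65 + sqrt(695)/ 13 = -37.56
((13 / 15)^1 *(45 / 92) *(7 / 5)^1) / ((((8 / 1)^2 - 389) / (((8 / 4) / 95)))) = -21 / 546250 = -0.00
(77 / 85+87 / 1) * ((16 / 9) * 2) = 239104 / 765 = 312.55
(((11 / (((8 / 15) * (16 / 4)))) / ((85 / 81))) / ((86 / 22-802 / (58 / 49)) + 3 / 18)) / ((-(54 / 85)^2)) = 1491325 / 82498112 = 0.02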